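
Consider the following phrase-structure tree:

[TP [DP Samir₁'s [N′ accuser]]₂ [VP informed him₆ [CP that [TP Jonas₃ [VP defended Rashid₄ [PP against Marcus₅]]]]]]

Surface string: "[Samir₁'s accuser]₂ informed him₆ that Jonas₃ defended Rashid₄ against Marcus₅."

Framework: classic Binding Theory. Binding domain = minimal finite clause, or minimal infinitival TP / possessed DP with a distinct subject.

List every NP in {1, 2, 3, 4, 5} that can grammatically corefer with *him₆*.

*him* is a pronoun, so Principle B applies: it must be free in its binding domain.
Binding domain of *him₆*: the matrix TP, whose subject is [Samir₁'s accuser]₂.
*Samir₁* and the pronoun do not c-command one another → neither Principle B nor Principle C is at stake; coindexation permitted.
*[Samir₁'s accuser]₂* c-commands the pronoun within its binding domain → coindexation would violate Principle B.
*Jonas₃*: the pronoun c-commands this R-expression → coindexation would violate Principle C on *Jonas₃*.
*Rashid₄*: the pronoun c-commands this R-expression → coindexation would violate Principle C on *Rashid₄*.
*Marcus₅*: the pronoun c-commands this R-expression → coindexation would violate Principle C on *Marcus₅*.

{1}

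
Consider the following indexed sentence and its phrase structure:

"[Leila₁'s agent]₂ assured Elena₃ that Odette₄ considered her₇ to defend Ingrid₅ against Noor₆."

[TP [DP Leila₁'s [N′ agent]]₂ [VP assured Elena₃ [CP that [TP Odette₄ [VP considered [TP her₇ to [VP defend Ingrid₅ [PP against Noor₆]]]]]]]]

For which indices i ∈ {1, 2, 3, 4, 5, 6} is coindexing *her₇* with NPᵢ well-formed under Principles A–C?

{1, 2, 3}

*her* is a pronoun, so Principle B applies: it must be free in its binding domain.
Binding domain of *her₇*: the embedded TP, whose subject is Odette₄.
*Leila₁* and the pronoun do not c-command one another → neither Principle B nor Principle C is at stake; coindexation permitted.
*[Leila₁'s agent]₂* c-commands the pronoun but from outside its binding domain, and is not c-commanded by it → coindexation permitted.
*Elena₃* c-commands the pronoun but from outside its binding domain, and is not c-commanded by it → coindexation permitted.
*Odette₄* c-commands the pronoun within its binding domain → coindexation would violate Principle B.
*Ingrid₅*: the pronoun c-commands this R-expression → coindexation would violate Principle C on *Ingrid₅*.
*Noor₆*: the pronoun c-commands this R-expression → coindexation would violate Principle C on *Noor₆*.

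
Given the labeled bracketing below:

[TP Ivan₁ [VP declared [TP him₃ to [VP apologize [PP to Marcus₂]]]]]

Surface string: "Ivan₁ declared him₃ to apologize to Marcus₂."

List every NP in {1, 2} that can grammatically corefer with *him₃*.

none

*him* is a pronoun, so Principle B applies: it must be free in its binding domain.
Binding domain of *him₃*: the matrix TP, whose subject is Ivan₁.
*Ivan₁* c-commands the pronoun within its binding domain → coindexation would violate Principle B.
*Marcus₂*: the pronoun c-commands this R-expression → coindexation would violate Principle C on *Marcus₂*.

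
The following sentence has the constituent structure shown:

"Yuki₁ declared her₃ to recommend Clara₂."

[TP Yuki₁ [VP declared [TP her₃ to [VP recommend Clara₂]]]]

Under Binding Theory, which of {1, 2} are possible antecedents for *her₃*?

*her* is a pronoun, so Principle B applies: it must be free in its binding domain.
Binding domain of *her₃*: the matrix TP, whose subject is Yuki₁.
*Yuki₁* c-commands the pronoun within its binding domain → coindexation would violate Principle B.
*Clara₂*: the pronoun c-commands this R-expression → coindexation would violate Principle C on *Clara₂*.

none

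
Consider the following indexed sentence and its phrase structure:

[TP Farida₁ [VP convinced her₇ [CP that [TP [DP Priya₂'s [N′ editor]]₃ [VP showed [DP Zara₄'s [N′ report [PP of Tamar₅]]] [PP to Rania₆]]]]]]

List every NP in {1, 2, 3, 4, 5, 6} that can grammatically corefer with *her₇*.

none

*her* is a pronoun, so Principle B applies: it must be free in its binding domain.
Binding domain of *her₇*: the matrix TP, whose subject is Farida₁.
*Farida₁* c-commands the pronoun within its binding domain → coindexation would violate Principle B.
*Priya₂*: the pronoun c-commands this R-expression → coindexation would violate Principle C on *Priya₂*.
*[Priya₂'s editor]₃*: the pronoun c-commands this R-expression → coindexation would violate Principle C on *[Priya₂'s editor]₃*.
*Zara₄*: the pronoun c-commands this R-expression → coindexation would violate Principle C on *Zara₄*.
*Tamar₅*: the pronoun c-commands this R-expression → coindexation would violate Principle C on *Tamar₅*.
*Rania₆*: the pronoun c-commands this R-expression → coindexation would violate Principle C on *Rania₆*.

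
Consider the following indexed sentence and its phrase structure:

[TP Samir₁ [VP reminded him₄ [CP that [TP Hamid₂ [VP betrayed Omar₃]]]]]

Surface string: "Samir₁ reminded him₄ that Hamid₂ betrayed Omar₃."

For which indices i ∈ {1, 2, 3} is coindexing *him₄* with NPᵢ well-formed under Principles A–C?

none

*him* is a pronoun, so Principle B applies: it must be free in its binding domain.
Binding domain of *him₄*: the matrix TP, whose subject is Samir₁.
*Samir₁* c-commands the pronoun within its binding domain → coindexation would violate Principle B.
*Hamid₂*: the pronoun c-commands this R-expression → coindexation would violate Principle C on *Hamid₂*.
*Omar₃*: the pronoun c-commands this R-expression → coindexation would violate Principle C on *Omar₃*.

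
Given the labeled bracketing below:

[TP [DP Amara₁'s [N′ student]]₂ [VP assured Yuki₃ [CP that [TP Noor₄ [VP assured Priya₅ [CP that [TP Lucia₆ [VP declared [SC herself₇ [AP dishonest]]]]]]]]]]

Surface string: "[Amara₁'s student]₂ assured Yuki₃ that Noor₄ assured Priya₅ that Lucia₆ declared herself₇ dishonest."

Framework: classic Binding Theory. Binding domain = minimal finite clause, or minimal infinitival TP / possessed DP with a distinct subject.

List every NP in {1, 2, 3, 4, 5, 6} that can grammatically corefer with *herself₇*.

*herself* is an anaphor, so Principle A applies: it must be bound in its binding domain.
Binding domain of *herself₇*: the embedded TP, whose subject is Lucia₆.
*Amara₁* does not c-command the anaphor → cannot bind it.
*[Amara₁'s student]₂* c-commands the anaphor but is outside its binding domain → cannot satisfy Principle A.
*Yuki₃* c-commands the anaphor but is outside its binding domain → cannot satisfy Principle A.
*Noor₄* c-commands the anaphor but is outside its binding domain → cannot satisfy Principle A.
*Priya₅* c-commands the anaphor but is outside its binding domain → cannot satisfy Principle A.
*Lucia₆* c-commands the anaphor within its binding domain → licit binder.

{6}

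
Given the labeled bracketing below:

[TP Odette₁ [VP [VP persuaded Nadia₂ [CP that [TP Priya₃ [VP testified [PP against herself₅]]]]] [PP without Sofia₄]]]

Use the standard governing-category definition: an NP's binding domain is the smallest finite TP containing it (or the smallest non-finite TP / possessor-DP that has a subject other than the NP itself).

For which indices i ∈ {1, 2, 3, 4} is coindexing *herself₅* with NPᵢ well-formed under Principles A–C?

{3}

*herself* is an anaphor, so Principle A applies: it must be bound in its binding domain.
Binding domain of *herself₅*: the embedded TP, whose subject is Priya₃.
*Odette₁* c-commands the anaphor but is outside its binding domain → cannot satisfy Principle A.
*Nadia₂* c-commands the anaphor but is outside its binding domain → cannot satisfy Principle A.
*Priya₃* c-commands the anaphor within its binding domain → licit binder.
*Sofia₄* does not c-command the anaphor → cannot bind it.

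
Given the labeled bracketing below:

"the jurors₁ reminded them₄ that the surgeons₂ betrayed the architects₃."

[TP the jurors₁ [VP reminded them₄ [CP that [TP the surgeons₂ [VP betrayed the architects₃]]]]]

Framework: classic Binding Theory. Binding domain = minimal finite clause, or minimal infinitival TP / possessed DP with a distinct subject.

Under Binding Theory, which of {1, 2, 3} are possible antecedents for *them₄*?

*them* is a pronoun, so Principle B applies: it must be free in its binding domain.
Binding domain of *them₄*: the matrix TP, whose subject is the jurors₁.
*the jurors₁* c-commands the pronoun within its binding domain → coindexation would violate Principle B.
*the surgeons₂*: the pronoun c-commands this R-expression → coindexation would violate Principle C on *the surgeons₂*.
*the architects₃*: the pronoun c-commands this R-expression → coindexation would violate Principle C on *the architects₃*.

none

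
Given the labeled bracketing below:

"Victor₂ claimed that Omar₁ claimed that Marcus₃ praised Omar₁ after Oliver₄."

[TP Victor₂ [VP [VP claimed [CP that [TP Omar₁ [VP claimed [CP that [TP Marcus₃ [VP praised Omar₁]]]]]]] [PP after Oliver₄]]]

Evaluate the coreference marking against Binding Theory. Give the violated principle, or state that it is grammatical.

The two coindexed NPs are *Omar₁* (the lower occurrence) and *Omar₁* (the higher occurrence).
*Omar₁* (the lower occurrence) is an R-expression. Principle C requires it to be free everywhere.
*Omar₁* (the higher occurrence) c-commands it and carries the same index.
The R-expression is bound → Principle C violation.

Principle C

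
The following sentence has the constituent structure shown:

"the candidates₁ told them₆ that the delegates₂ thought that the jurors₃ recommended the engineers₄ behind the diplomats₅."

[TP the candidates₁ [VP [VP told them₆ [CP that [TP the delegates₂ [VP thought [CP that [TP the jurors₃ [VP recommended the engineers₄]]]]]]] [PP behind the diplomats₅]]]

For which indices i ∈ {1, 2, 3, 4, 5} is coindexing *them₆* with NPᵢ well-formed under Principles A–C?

*them* is a pronoun, so Principle B applies: it must be free in its binding domain.
Binding domain of *them₆*: the matrix TP, whose subject is the candidates₁.
*the candidates₁* c-commands the pronoun within its binding domain → coindexation would violate Principle B.
*the delegates₂*: the pronoun c-commands this R-expression → coindexation would violate Principle C on *the delegates₂*.
*the jurors₃*: the pronoun c-commands this R-expression → coindexation would violate Principle C on *the jurors₃*.
*the engineers₄*: the pronoun c-commands this R-expression → coindexation would violate Principle C on *the engineers₄*.
*the diplomats₅* and the pronoun do not c-command one another → neither Principle B nor Principle C is at stake; coindexation permitted.

{5}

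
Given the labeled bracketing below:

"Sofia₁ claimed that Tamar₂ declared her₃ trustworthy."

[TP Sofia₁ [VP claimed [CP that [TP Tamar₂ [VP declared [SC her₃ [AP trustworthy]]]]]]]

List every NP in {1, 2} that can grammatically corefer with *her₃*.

*her* is a pronoun, so Principle B applies: it must be free in its binding domain.
Binding domain of *her₃*: the embedded TP, whose subject is Tamar₂.
*Sofia₁* c-commands the pronoun but from outside its binding domain, and is not c-commanded by it → coindexation permitted.
*Tamar₂* c-commands the pronoun within its binding domain → coindexation would violate Principle B.

{1}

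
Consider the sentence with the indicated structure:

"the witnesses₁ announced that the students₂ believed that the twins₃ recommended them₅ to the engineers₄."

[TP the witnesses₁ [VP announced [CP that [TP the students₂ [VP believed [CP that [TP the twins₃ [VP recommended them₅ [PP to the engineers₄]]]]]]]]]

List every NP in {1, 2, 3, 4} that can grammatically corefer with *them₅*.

*them* is a pronoun, so Principle B applies: it must be free in its binding domain.
Binding domain of *them₅*: the embedded TP, whose subject is the twins₃.
*the witnesses₁* c-commands the pronoun but from outside its binding domain, and is not c-commanded by it → coindexation permitted.
*the students₂* c-commands the pronoun but from outside its binding domain, and is not c-commanded by it → coindexation permitted.
*the twins₃* c-commands the pronoun within its binding domain → coindexation would violate Principle B.
*the engineers₄*: the pronoun c-commands this R-expression → coindexation would violate Principle C on *the engineers₄*.

{1, 2}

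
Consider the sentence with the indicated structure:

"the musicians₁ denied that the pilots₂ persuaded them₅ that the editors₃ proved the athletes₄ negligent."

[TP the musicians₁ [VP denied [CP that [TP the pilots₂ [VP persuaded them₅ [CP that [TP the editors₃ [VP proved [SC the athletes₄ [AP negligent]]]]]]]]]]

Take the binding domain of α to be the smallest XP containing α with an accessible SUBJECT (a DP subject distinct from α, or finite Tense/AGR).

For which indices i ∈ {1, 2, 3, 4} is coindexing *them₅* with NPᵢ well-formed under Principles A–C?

*them* is a pronoun, so Principle B applies: it must be free in its binding domain.
Binding domain of *them₅*: the embedded TP, whose subject is the pilots₂.
*the musicians₁* c-commands the pronoun but from outside its binding domain, and is not c-commanded by it → coindexation permitted.
*the pilots₂* c-commands the pronoun within its binding domain → coindexation would violate Principle B.
*the editors₃*: the pronoun c-commands this R-expression → coindexation would violate Principle C on *the editors₃*.
*the athletes₄*: the pronoun c-commands this R-expression → coindexation would violate Principle C on *the athletes₄*.

{1}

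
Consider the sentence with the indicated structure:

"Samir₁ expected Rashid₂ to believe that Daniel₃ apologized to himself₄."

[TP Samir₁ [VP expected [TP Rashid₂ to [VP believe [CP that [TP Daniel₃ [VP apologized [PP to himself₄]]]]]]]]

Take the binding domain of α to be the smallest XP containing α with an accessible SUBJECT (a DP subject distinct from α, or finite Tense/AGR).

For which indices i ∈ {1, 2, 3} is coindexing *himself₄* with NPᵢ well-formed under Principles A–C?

{3}

*himself* is an anaphor, so Principle A applies: it must be bound in its binding domain.
Binding domain of *himself₄*: the embedded TP, whose subject is Daniel₃.
*Samir₁* c-commands the anaphor but is outside its binding domain → cannot satisfy Principle A.
*Rashid₂* c-commands the anaphor but is outside its binding domain → cannot satisfy Principle A.
*Daniel₃* c-commands the anaphor within its binding domain → licit binder.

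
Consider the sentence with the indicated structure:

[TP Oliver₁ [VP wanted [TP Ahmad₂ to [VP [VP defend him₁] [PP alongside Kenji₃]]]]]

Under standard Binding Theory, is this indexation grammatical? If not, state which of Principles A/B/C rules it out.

grammatical

The two coindexed NPs are *Oliver₁* and *him₁*.
*him₁* is a pronoun; its binding domain is the embedded TP, whose subject is Ahmad₂. Within that domain it is c-commanded only by *Ahmad₂*, which carries a different index — the pronoun is free locally, so Principle B holds.
*Oliver₁* is an R-expression; *him₁* does not c-command it, and no other NP shares its index, so Principle C is satisfied.
All principles are respected.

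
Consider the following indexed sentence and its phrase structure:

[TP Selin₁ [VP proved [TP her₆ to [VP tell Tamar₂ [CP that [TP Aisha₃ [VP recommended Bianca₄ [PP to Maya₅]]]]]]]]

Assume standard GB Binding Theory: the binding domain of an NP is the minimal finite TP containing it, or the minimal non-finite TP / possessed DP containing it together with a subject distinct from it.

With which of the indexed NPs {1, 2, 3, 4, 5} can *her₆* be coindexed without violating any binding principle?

none

*her* is a pronoun, so Principle B applies: it must be free in its binding domain.
Binding domain of *her₆*: the matrix TP, whose subject is Selin₁.
*Selin₁* c-commands the pronoun within its binding domain → coindexation would violate Principle B.
*Tamar₂*: the pronoun c-commands this R-expression → coindexation would violate Principle C on *Tamar₂*.
*Aisha₃*: the pronoun c-commands this R-expression → coindexation would violate Principle C on *Aisha₃*.
*Bianca₄*: the pronoun c-commands this R-expression → coindexation would violate Principle C on *Bianca₄*.
*Maya₅*: the pronoun c-commands this R-expression → coindexation would violate Principle C on *Maya₅*.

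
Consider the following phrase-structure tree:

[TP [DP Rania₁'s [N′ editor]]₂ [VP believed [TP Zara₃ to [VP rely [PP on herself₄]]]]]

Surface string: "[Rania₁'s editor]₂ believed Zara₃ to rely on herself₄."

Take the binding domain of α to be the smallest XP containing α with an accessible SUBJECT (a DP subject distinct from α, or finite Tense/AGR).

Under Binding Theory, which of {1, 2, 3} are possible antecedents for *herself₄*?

{3}

*herself* is an anaphor, so Principle A applies: it must be bound in its binding domain.
Binding domain of *herself₄*: the embedded TP, whose subject is Zara₃.
*Rania₁* does not c-command the anaphor → cannot bind it.
*[Rania₁'s editor]₂* c-commands the anaphor but is outside its binding domain → cannot satisfy Principle A.
*Zara₃* c-commands the anaphor within its binding domain → licit binder.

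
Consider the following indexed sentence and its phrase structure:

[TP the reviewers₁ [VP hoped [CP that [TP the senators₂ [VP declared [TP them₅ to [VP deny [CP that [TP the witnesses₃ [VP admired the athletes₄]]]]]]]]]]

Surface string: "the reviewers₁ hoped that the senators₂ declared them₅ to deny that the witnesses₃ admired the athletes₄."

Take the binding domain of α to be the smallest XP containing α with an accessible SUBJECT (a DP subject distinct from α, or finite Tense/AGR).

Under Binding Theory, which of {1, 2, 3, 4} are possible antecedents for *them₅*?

*them* is a pronoun, so Principle B applies: it must be free in its binding domain.
Binding domain of *them₅*: the embedded TP, whose subject is the senators₂.
*the reviewers₁* c-commands the pronoun but from outside its binding domain, and is not c-commanded by it → coindexation permitted.
*the senators₂* c-commands the pronoun within its binding domain → coindexation would violate Principle B.
*the witnesses₃*: the pronoun c-commands this R-expression → coindexation would violate Principle C on *the witnesses₃*.
*the athletes₄*: the pronoun c-commands this R-expression → coindexation would violate Principle C on *the athletes₄*.

{1}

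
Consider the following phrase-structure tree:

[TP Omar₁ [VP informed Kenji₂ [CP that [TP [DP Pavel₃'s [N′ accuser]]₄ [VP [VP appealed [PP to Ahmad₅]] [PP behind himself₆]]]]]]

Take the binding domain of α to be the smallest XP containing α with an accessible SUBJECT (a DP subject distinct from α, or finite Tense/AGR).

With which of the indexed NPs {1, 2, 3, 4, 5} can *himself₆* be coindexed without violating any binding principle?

*himself* is an anaphor, so Principle A applies: it must be bound in its binding domain.
Binding domain of *himself₆*: the embedded TP, whose subject is [Pavel₃'s accuser]₄.
*Omar₁* c-commands the anaphor but is outside its binding domain → cannot satisfy Principle A.
*Kenji₂* c-commands the anaphor but is outside its binding domain → cannot satisfy Principle A.
*Pavel₃* does not c-command the anaphor → cannot bind it.
*[Pavel₃'s accuser]₄* c-commands the anaphor within its binding domain → licit binder.
*Ahmad₅* does not c-command the anaphor → cannot bind it.

{4}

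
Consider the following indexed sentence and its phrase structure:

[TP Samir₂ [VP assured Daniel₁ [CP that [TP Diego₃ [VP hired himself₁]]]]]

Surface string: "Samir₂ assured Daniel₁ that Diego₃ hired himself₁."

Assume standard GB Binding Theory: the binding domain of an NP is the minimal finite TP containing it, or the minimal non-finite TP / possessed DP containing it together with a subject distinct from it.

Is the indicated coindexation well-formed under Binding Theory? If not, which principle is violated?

The two coindexed NPs are *Daniel₁* and *himself₁*.
*himself₁* is an anaphor. Principle A requires it to be bound within its binding domain — the embedded TP, whose subject is Diego₃.
Within that domain it is c-commanded by *Diego₃*, which does not share its index.
*Daniel₁* does c-command the anaphor, but from outside its binding domain.
The anaphor is unbound in its domain → Principle A violation.

Principle A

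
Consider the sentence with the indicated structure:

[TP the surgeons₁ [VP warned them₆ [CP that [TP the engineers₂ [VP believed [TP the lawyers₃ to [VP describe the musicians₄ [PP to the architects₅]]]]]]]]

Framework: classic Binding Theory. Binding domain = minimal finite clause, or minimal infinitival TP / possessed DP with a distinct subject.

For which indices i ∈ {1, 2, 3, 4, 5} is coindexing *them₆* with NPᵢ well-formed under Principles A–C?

none

*them* is a pronoun, so Principle B applies: it must be free in its binding domain.
Binding domain of *them₆*: the matrix TP, whose subject is the surgeons₁.
*the surgeons₁* c-commands the pronoun within its binding domain → coindexation would violate Principle B.
*the engineers₂*: the pronoun c-commands this R-expression → coindexation would violate Principle C on *the engineers₂*.
*the lawyers₃*: the pronoun c-commands this R-expression → coindexation would violate Principle C on *the lawyers₃*.
*the musicians₄*: the pronoun c-commands this R-expression → coindexation would violate Principle C on *the musicians₄*.
*the architects₅*: the pronoun c-commands this R-expression → coindexation would violate Principle C on *the architects₅*.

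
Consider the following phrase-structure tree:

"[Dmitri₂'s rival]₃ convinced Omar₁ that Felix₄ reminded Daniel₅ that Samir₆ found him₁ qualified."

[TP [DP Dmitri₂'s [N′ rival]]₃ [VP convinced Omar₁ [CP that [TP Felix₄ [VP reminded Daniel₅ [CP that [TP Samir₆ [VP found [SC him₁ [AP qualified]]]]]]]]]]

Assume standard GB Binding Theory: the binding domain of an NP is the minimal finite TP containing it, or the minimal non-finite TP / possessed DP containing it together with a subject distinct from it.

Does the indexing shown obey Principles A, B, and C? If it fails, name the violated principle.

The two coindexed NPs are *Omar₁* and *him₁*.
*him₁* is a pronoun; its binding domain is the embedded TP, whose subject is Samir₆. Within that domain it is c-commanded only by *Samir₆*, which carries a different index — the pronoun is free locally, so Principle B holds.
*Omar₁* is an R-expression; *him₁* does not c-command it, and no other NP shares its index, so Principle C is satisfied.
All principles are respected.

grammatical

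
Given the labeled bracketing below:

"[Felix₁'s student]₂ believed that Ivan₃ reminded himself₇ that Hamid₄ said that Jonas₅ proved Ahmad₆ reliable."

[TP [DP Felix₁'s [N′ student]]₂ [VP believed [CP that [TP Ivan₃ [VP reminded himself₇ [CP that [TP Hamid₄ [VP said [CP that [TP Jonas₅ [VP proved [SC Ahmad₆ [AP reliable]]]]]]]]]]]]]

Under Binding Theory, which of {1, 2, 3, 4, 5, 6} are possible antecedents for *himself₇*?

{3}

*himself* is an anaphor, so Principle A applies: it must be bound in its binding domain.
Binding domain of *himself₇*: the embedded TP, whose subject is Ivan₃.
*Felix₁* does not c-command the anaphor → cannot bind it.
*[Felix₁'s student]₂* c-commands the anaphor but is outside its binding domain → cannot satisfy Principle A.
*Ivan₃* c-commands the anaphor within its binding domain → licit binder.
*Hamid₄* does not c-command the anaphor → cannot bind it.
*Jonas₅* does not c-command the anaphor → cannot bind it.
*Ahmad₆* does not c-command the anaphor → cannot bind it.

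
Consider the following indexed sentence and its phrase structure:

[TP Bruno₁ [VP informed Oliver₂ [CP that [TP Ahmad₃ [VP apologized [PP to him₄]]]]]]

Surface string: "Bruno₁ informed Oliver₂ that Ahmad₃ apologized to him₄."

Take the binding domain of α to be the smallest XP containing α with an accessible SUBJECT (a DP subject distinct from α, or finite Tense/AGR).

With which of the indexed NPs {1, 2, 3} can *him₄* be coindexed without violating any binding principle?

*him* is a pronoun, so Principle B applies: it must be free in its binding domain.
Binding domain of *him₄*: the embedded TP, whose subject is Ahmad₃.
*Bruno₁* c-commands the pronoun but from outside its binding domain, and is not c-commanded by it → coindexation permitted.
*Oliver₂* c-commands the pronoun but from outside its binding domain, and is not c-commanded by it → coindexation permitted.
*Ahmad₃* c-commands the pronoun within its binding domain → coindexation would violate Principle B.

{1, 2}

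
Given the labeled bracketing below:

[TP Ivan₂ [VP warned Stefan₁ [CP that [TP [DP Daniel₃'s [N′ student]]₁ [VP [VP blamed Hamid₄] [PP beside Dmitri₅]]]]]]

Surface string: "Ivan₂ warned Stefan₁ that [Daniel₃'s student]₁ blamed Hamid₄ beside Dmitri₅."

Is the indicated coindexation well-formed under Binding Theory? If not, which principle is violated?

The two coindexed NPs are *[Daniel₃'s student]₁* and *Stefan₁*.
*[Daniel₃'s student]₁* is an R-expression. Principle C requires it to be free everywhere.
*Stefan₁* c-commands it and carries the same index.
The R-expression is bound → Principle C violation.

Principle C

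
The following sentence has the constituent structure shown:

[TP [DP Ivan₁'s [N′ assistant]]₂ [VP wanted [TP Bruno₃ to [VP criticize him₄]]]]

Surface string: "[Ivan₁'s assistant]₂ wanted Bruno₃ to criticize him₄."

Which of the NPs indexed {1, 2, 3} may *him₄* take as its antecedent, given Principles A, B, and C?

{1, 2}

*him* is a pronoun, so Principle B applies: it must be free in its binding domain.
Binding domain of *him₄*: the embedded TP, whose subject is Bruno₃.
*Ivan₁* and the pronoun do not c-command one another → neither Principle B nor Principle C is at stake; coindexation permitted.
*[Ivan₁'s assistant]₂* c-commands the pronoun but from outside its binding domain, and is not c-commanded by it → coindexation permitted.
*Bruno₃* c-commands the pronoun within its binding domain → coindexation would violate Principle B.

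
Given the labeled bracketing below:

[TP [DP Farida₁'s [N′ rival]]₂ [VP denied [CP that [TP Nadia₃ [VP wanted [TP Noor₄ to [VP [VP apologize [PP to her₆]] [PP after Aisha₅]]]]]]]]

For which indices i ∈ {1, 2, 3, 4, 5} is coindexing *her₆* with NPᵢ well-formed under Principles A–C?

*her* is a pronoun, so Principle B applies: it must be free in its binding domain.
Binding domain of *her₆*: the embedded TP, whose subject is Noor₄.
*Farida₁* and the pronoun do not c-command one another → neither Principle B nor Principle C is at stake; coindexation permitted.
*[Farida₁'s rival]₂* c-commands the pronoun but from outside its binding domain, and is not c-commanded by it → coindexation permitted.
*Nadia₃* c-commands the pronoun but from outside its binding domain, and is not c-commanded by it → coindexation permitted.
*Noor₄* c-commands the pronoun within its binding domain → coindexation would violate Principle B.
*Aisha₅* and the pronoun do not c-command one another → neither Principle B nor Principle C is at stake; coindexation permitted.

{1, 2, 3, 5}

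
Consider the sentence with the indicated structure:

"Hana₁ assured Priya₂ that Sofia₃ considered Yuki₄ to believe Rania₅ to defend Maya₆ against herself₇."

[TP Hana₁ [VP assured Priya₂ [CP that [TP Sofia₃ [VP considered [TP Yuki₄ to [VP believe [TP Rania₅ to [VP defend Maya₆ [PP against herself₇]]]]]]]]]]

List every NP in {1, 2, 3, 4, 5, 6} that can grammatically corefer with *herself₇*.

{5, 6}

*herself* is an anaphor, so Principle A applies: it must be bound in its binding domain.
Binding domain of *herself₇*: the embedded TP, whose subject is Rania₅.
*Hana₁* c-commands the anaphor but is outside its binding domain → cannot satisfy Principle A.
*Priya₂* c-commands the anaphor but is outside its binding domain → cannot satisfy Principle A.
*Sofia₃* c-commands the anaphor but is outside its binding domain → cannot satisfy Principle A.
*Yuki₄* c-commands the anaphor but is outside its binding domain → cannot satisfy Principle A.
*Rania₅* c-commands the anaphor within its binding domain → licit binder.
*Maya₆* c-commands the anaphor within its binding domain → licit binder.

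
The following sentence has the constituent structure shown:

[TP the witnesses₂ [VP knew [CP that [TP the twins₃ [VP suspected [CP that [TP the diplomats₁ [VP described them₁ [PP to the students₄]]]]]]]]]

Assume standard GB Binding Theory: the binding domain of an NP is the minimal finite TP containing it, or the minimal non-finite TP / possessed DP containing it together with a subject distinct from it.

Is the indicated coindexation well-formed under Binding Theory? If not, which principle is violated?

The two coindexed NPs are *the diplomats₁* and *them₁*.
*them₁* is a pronoun. Its binding domain is the embedded TP, whose subject is the diplomats₁.
*the diplomats₁* c-commands it within that domain and carries the same index.
The pronoun is locally bound → Principle B violation.

Principle B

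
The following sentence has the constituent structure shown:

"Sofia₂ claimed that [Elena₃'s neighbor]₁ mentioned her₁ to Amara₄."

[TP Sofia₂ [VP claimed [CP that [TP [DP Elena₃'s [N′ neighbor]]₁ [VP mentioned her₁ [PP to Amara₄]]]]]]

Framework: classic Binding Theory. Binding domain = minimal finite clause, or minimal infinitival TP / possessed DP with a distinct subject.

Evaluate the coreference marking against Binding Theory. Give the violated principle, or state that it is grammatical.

Principle B

The two coindexed NPs are *[Elena₃'s neighbor]₁* and *her₁*.
*her₁* is a pronoun. Its binding domain is the embedded TP, whose subject is [Elena₃'s neighbor]₁.
*[Elena₃'s neighbor]₁* c-commands it within that domain and carries the same index.
The pronoun is locally bound → Principle B violation.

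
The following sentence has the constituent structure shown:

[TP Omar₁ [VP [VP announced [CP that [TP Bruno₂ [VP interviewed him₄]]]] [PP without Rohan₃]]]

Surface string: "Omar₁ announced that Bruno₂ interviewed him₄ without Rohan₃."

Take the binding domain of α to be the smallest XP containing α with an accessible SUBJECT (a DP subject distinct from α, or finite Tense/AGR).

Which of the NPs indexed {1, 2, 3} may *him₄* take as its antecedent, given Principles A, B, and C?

{1, 3}

*him* is a pronoun, so Principle B applies: it must be free in its binding domain.
Binding domain of *him₄*: the embedded TP, whose subject is Bruno₂.
*Omar₁* c-commands the pronoun but from outside its binding domain, and is not c-commanded by it → coindexation permitted.
*Bruno₂* c-commands the pronoun within its binding domain → coindexation would violate Principle B.
*Rohan₃* and the pronoun do not c-command one another → neither Principle B nor Principle C is at stake; coindexation permitted.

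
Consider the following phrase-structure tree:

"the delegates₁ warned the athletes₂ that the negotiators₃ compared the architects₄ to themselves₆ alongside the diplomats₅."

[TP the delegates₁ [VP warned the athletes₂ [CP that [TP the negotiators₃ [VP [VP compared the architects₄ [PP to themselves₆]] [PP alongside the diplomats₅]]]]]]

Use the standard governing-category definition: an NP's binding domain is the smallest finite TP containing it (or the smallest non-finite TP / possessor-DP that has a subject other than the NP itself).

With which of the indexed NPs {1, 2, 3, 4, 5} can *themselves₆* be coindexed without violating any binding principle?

*themselves* is an anaphor, so Principle A applies: it must be bound in its binding domain.
Binding domain of *themselves₆*: the embedded TP, whose subject is the negotiators₃.
*the delegates₁* c-commands the anaphor but is outside its binding domain → cannot satisfy Principle A.
*the athletes₂* c-commands the anaphor but is outside its binding domain → cannot satisfy Principle A.
*the negotiators₃* c-commands the anaphor within its binding domain → licit binder.
*the architects₄* c-commands the anaphor within its binding domain → licit binder.
*the diplomats₅* does not c-command the anaphor → cannot bind it.

{3, 4}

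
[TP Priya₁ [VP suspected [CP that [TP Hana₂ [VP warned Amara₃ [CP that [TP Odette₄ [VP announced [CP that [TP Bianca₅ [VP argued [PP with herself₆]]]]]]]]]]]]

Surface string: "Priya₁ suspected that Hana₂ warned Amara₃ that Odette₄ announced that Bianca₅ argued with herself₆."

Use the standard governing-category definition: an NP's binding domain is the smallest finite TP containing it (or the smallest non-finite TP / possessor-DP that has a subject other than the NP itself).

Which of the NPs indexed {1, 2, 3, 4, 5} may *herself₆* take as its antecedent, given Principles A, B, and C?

{5}

*herself* is an anaphor, so Principle A applies: it must be bound in its binding domain.
Binding domain of *herself₆*: the embedded TP, whose subject is Bianca₅.
*Priya₁* c-commands the anaphor but is outside its binding domain → cannot satisfy Principle A.
*Hana₂* c-commands the anaphor but is outside its binding domain → cannot satisfy Principle A.
*Amara₃* c-commands the anaphor but is outside its binding domain → cannot satisfy Principle A.
*Odette₄* c-commands the anaphor but is outside its binding domain → cannot satisfy Principle A.
*Bianca₅* c-commands the anaphor within its binding domain → licit binder.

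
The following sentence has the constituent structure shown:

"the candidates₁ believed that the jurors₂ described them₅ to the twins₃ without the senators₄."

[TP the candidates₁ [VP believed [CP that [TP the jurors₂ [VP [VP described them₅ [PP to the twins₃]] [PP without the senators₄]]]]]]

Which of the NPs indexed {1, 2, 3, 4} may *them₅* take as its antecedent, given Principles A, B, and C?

{1, 4}

*them* is a pronoun, so Principle B applies: it must be free in its binding domain.
Binding domain of *them₅*: the embedded TP, whose subject is the jurors₂.
*the candidates₁* c-commands the pronoun but from outside its binding domain, and is not c-commanded by it → coindexation permitted.
*the jurors₂* c-commands the pronoun within its binding domain → coindexation would violate Principle B.
*the twins₃*: the pronoun c-commands this R-expression → coindexation would violate Principle C on *the twins₃*.
*the senators₄* and the pronoun do not c-command one another → neither Principle B nor Principle C is at stake; coindexation permitted.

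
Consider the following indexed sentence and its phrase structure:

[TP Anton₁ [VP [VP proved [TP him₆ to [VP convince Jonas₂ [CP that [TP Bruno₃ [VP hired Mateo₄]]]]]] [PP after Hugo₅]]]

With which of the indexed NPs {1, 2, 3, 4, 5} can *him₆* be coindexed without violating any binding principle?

{5}

*him* is a pronoun, so Principle B applies: it must be free in its binding domain.
Binding domain of *him₆*: the matrix TP, whose subject is Anton₁.
*Anton₁* c-commands the pronoun within its binding domain → coindexation would violate Principle B.
*Jonas₂*: the pronoun c-commands this R-expression → coindexation would violate Principle C on *Jonas₂*.
*Bruno₃*: the pronoun c-commands this R-expression → coindexation would violate Principle C on *Bruno₃*.
*Mateo₄*: the pronoun c-commands this R-expression → coindexation would violate Principle C on *Mateo₄*.
*Hugo₅* and the pronoun do not c-command one another → neither Principle B nor Principle C is at stake; coindexation permitted.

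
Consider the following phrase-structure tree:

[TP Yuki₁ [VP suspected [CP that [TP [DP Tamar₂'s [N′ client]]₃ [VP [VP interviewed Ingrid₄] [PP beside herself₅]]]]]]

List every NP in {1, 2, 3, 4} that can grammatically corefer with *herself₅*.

{3}

*herself* is an anaphor, so Principle A applies: it must be bound in its binding domain.
Binding domain of *herself₅*: the embedded TP, whose subject is [Tamar₂'s client]₃.
*Yuki₁* c-commands the anaphor but is outside its binding domain → cannot satisfy Principle A.
*Tamar₂* does not c-command the anaphor → cannot bind it.
*[Tamar₂'s client]₃* c-commands the anaphor within its binding domain → licit binder.
*Ingrid₄* does not c-command the anaphor → cannot bind it.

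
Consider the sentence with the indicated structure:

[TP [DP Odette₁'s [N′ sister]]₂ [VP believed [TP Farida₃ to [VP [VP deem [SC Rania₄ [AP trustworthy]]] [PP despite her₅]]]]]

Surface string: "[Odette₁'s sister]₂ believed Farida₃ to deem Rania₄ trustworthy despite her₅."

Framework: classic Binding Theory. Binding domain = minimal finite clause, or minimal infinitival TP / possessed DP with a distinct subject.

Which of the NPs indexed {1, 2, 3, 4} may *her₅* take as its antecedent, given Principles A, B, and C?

*her* is a pronoun, so Principle B applies: it must be free in its binding domain.
Binding domain of *her₅*: the embedded TP, whose subject is Farida₃.
*Odette₁* and the pronoun do not c-command one another → neither Principle B nor Principle C is at stake; coindexation permitted.
*[Odette₁'s sister]₂* c-commands the pronoun but from outside its binding domain, and is not c-commanded by it → coindexation permitted.
*Farida₃* c-commands the pronoun within its binding domain → coindexation would violate Principle B.
*Rania₄* and the pronoun do not c-command one another → neither Principle B nor Principle C is at stake; coindexation permitted.

{1, 2, 4}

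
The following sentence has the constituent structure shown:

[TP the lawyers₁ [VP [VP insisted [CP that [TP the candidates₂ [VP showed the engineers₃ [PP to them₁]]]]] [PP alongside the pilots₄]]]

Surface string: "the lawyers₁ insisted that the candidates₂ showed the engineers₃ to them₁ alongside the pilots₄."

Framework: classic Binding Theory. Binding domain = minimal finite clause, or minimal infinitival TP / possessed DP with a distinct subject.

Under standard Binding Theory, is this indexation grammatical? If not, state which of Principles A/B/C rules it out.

The two coindexed NPs are *the lawyers₁* and *them₁*.
*them₁* is a pronoun; its binding domain is the embedded TP, whose subject is the candidates₂. Within that domain it is c-commanded only by *the candidates₂*, *the engineers₃*, which carry a different index — the pronoun is free locally, so Principle B holds.
*the lawyers₁* is an R-expression; *them₁* does not c-command it, and no other NP shares its index, so Principle C is satisfied.
All principles are respected.

grammatical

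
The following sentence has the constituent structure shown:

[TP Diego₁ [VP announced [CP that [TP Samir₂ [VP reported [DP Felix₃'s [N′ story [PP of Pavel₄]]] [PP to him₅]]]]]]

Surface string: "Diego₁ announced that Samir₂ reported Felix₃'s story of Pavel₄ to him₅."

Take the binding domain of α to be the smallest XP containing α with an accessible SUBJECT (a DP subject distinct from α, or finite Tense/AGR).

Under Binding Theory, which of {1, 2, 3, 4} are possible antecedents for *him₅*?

*him* is a pronoun, so Principle B applies: it must be free in its binding domain.
Binding domain of *him₅*: the embedded TP, whose subject is Samir₂.
*Diego₁* c-commands the pronoun but from outside its binding domain, and is not c-commanded by it → coindexation permitted.
*Samir₂* c-commands the pronoun within its binding domain → coindexation would violate Principle B.
*Felix₃* and the pronoun do not c-command one another → neither Principle B nor Principle C is at stake; coindexation permitted.
*Pavel₄* and the pronoun do not c-command one another → neither Principle B nor Principle C is at stake; coindexation permitted.

{1, 3, 4}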